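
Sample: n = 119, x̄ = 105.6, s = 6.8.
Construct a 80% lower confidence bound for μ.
μ ≥ 105.07

Lower bound (one-sided):
t* = 0.845 (one-sided for 80%)
Lower bound = x̄ - t* · s/√n = 105.6 - 0.845 · 6.8/√119 = 105.07

We are 80% confident that μ ≥ 105.07.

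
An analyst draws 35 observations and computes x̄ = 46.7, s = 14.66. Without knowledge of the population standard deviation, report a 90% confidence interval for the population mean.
(42.51, 50.89)

t-interval (σ unknown):
df = n - 1 = 34
t* = 1.691 for 90% confidence

Margin of error = t* · s/√n = 1.691 · 14.66/√35 = 4.19

CI: (42.51, 50.89)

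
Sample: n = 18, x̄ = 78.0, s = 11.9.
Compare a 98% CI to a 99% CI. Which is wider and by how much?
99% CI is wider by 1.86

df = 17
98% CI: t* = 2.567, (70.80, 85.20), width = 2 · t* · s/√n = 14.40
99% CI: t* = 2.898, (69.87, 86.13), width = 2 · t* · s/√n = 16.26

The 99% CI is wider by 16.26 - 14.40 = 1.86.
Higher confidence requires a wider interval.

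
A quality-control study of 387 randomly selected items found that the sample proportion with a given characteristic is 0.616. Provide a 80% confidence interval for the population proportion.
(0.584, 0.648)

Proportion CI:
SE = √(p̂(1-p̂)/n) = √(0.616 · 0.384 / 387) = 0.02472

z* = 1.282
Margin = z* · SE = 1.282 · 0.02472 = 0.0317

CI: 0.616 ± 0.0317 = (0.584, 0.648)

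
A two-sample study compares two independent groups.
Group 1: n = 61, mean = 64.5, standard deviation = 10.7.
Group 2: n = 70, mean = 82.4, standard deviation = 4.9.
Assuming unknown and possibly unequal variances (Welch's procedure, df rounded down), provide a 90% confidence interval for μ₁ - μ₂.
(-20.38, -15.42)

Difference: x̄₁ - x̄₂ = -17.90
SE = √(s₁²/n₁ + s₂²/n₂) = √(10.7²/61 + 4.9²/70) = 1.4899
df = 81.57 → 81 (Welch–Satterthwaite, rounded down)
t* = 1.664

CI: -17.90 ± 1.664 · 1.4899 = -17.90 ± 2.48 = (-20.38, -15.42)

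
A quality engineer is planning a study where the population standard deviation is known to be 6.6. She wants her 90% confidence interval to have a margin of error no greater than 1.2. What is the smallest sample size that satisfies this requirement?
n ≥ 82

For margin E ≤ 1.2:
n ≥ (z* · σ / E)²
n ≥ (1.645 · 6.6 / 1.2)²
n ≥ 81.86

Minimum n = 82 (rounding up)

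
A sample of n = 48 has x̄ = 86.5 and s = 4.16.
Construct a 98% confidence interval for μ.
(85.05, 87.95)

t-interval (σ unknown):
df = n - 1 = 47
t* = 2.408 for 98% confidence

Margin of error = t* · s/√n = 2.408 · 4.16/√48 = 1.45

CI: (85.05, 87.95)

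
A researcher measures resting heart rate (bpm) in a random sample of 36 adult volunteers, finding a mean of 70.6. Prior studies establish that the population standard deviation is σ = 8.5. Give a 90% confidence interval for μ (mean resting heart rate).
(68.27, 72.93)

z-interval (σ known):
z* = 1.645 for 90% confidence

Margin of error = z* · σ/√n = 1.645 · 8.5/√36 = 2.33

CI: (70.6 - 2.33, 70.6 + 2.33) = (68.27, 72.93)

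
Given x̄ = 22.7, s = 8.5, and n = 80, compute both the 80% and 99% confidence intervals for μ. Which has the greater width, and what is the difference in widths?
99% CI is wider by 2.56

df = 79
80% CI: t* = 1.292, (21.47, 23.93), width = 2 · t* · s/√n = 2.46
99% CI: t* = 2.640, (20.19, 25.21), width = 2 · t* · s/√n = 5.02

The 99% CI is wider by 5.02 - 2.46 = 2.56.
Higher confidence requires a wider interval.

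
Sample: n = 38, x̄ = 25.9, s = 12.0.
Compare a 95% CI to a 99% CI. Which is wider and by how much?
99% CI is wider by 2.68

df = 37
95% CI: t* = 2.026, (21.96, 29.84), width = 2 · t* · s/√n = 7.89
99% CI: t* = 2.715, (20.61, 31.19), width = 2 · t* · s/√n = 10.57

The 99% CI is wider by 10.57 - 7.89 = 2.68.
Higher confidence requires a wider interval.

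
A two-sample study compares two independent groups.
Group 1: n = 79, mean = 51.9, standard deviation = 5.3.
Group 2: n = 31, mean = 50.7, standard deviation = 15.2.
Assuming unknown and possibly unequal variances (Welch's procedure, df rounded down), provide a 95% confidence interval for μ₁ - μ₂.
(-4.49, 6.89)

Difference: x̄₁ - x̄₂ = 1.20
SE = √(s₁²/n₁ + s₂²/n₂) = √(5.3²/79 + 15.2²/31) = 2.7944
df = 32.90 → 32 (Welch–Satterthwaite, rounded down)
t* = 2.037

CI: 1.20 ± 2.037 · 2.7944 = 1.20 ± 5.69 = (-4.49, 6.89)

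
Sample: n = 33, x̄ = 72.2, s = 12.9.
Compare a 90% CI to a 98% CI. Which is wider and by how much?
98% CI is wider by 3.39

df = 32
90% CI: t* = 1.694, (68.40, 76.00), width = 2 · t* · s/√n = 7.61
98% CI: t* = 2.449, (66.70, 77.70), width = 2 · t* · s/√n = 11.00

The 98% CI is wider by 11.00 - 7.61 = 3.39.
Higher confidence requires a wider interval.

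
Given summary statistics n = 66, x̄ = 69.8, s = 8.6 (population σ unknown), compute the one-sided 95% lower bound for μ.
μ ≥ 68.03

Lower bound (one-sided):
t* = 1.669 (one-sided for 95%)
Lower bound = x̄ - t* · s/√n = 69.8 - 1.669 · 8.6/√66 = 68.03

We are 95% confident that μ ≥ 68.03.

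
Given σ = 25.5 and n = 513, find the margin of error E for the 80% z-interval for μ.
Margin of error = 1.44

Margin of error = z* · σ/√n
= 1.282 · 25.5/√513
= 1.282 · 25.5/22.6495
= 1.44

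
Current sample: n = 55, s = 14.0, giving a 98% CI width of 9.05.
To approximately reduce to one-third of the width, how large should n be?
n ≈ 495

CI width ∝ 1/√n
To reduce width by factor 3, need √n to grow by 3 → need 3² = 9 times as many samples.

Current: n = 55, width = 9.05
New: n = 495, width ≈ 2.94

Width reduced by factor of 9.05/2.94 = 3.08.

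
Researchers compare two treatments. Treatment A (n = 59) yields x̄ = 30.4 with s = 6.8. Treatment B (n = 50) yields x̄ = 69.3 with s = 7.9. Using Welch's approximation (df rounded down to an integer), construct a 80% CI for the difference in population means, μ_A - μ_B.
(-40.74, -37.06)

Difference: x̄₁ - x̄₂ = -38.90
SE = √(s₁²/n₁ + s₂²/n₂) = √(6.8²/59 + 7.9²/50) = 1.4255
df = 97.41 → 97 (Welch–Satterthwaite, rounded down)
t* = 1.290

CI: -38.90 ± 1.290 · 1.4255 = -38.90 ± 1.84 = (-40.74, -37.06)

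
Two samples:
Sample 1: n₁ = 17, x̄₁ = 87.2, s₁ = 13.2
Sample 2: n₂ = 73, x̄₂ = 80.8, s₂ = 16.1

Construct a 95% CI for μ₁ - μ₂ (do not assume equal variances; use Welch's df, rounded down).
(-1.21, 14.01)

Difference: x̄₁ - x̄₂ = 6.40
SE = √(s₁²/n₁ + s₂²/n₂) = √(13.2²/17 + 16.1²/73) = 3.7149
df = 28.25 → 28 (Welch–Satterthwaite, rounded down)
t* = 2.048

CI: 6.40 ± 2.048 · 3.7149 = 6.40 ± 7.61 = (-1.21, 14.01)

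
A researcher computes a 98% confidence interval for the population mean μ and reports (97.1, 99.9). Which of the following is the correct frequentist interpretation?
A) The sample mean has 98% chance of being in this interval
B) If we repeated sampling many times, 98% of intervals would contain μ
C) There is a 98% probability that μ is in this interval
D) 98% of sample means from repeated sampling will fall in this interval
B

A) Wrong — x̄ is observed and sits in the interval by construction.
B) Correct — this is the frequentist long-run coverage interpretation.
C) Wrong — μ is fixed; the randomness lives in the interval, not in μ.
D) Wrong — coverage applies to intervals containing μ, not to future x̄ values.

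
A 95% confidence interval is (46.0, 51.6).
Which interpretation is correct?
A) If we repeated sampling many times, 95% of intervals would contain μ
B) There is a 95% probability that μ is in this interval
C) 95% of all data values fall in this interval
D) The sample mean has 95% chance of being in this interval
A

A) Correct — this is the frequentist long-run coverage interpretation.
B) Wrong — μ is fixed; the randomness lives in the interval, not in μ.
C) Wrong — a CI is about the parameter μ, not individual data values.
D) Wrong — x̄ is observed and sits in the interval by construction.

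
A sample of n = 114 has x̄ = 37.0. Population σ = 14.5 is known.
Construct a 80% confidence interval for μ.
(35.26, 38.74)

z-interval (σ known):
z* = 1.282 for 80% confidence

Margin of error = z* · σ/√n = 1.282 · 14.5/√114 = 1.74

CI: (37.0 - 1.74, 37.0 + 1.74) = (35.26, 38.74)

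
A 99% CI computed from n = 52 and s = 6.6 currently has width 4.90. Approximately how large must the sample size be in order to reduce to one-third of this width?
n ≈ 468

CI width ∝ 1/√n
To reduce width by factor 3, need √n to grow by 3 → need 3² = 9 times as many samples.

Current: n = 52, width = 4.90
New: n = 468, width ≈ 1.58

Width reduced by factor of 4.90/1.58 = 3.10.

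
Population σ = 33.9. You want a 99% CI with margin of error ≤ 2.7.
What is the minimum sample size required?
n ≥ 1047

For margin E ≤ 2.7:
n ≥ (z* · σ / E)²
n ≥ (2.576 · 33.9 / 2.7)²
n ≥ 1046.08

Minimum n = 1047 (rounding up)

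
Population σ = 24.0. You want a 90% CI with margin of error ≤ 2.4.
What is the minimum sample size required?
n ≥ 271

For margin E ≤ 2.4:
n ≥ (z* · σ / E)²
n ≥ (1.645 · 24.0 / 2.4)²
n ≥ 270.60

Minimum n = 271 (rounding up)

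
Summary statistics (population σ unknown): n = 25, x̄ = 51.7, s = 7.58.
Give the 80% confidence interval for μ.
(49.70, 53.70)

t-interval (σ unknown):
df = n - 1 = 24
t* = 1.318 for 80% confidence

Margin of error = t* · s/√n = 1.318 · 7.58/√25 = 2.00

CI: (49.70, 53.70)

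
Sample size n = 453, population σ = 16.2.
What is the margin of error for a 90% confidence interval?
Margin of error = 1.25

Margin of error = z* · σ/√n
= 1.645 · 16.2/√453
= 1.645 · 16.2/21.2838
= 1.25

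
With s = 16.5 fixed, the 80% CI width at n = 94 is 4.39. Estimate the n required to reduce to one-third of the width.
n ≈ 846

CI width ∝ 1/√n
To reduce width by factor 3, need √n to grow by 3 → need 3² = 9 times as many samples.

Current: n = 94, width = 4.39
New: n = 846, width ≈ 1.46

Width reduced by factor of 4.39/1.46 = 3.01.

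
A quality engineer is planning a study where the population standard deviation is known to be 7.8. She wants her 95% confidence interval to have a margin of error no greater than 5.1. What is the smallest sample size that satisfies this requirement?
n ≥ 9

For margin E ≤ 5.1:
n ≥ (z* · σ / E)²
n ≥ (1.960 · 7.8 / 5.1)²
n ≥ 8.99

Minimum n = 9 (rounding up)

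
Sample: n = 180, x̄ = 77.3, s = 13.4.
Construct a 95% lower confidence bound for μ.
μ ≥ 75.65

Lower bound (one-sided):
t* = 1.653 (one-sided for 95%)
Lower bound = x̄ - t* · s/√n = 77.3 - 1.653 · 13.4/√180 = 75.65

We are 95% confident that μ ≥ 75.65.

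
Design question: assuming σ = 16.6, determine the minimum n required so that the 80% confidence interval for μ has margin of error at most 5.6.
n ≥ 15

For margin E ≤ 5.6:
n ≥ (z* · σ / E)²
n ≥ (1.282 · 16.6 / 5.6)²
n ≥ 14.44

Minimum n = 15 (rounding up)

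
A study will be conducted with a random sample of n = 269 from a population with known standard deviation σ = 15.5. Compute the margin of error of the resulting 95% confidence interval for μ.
Margin of error = 1.85

Margin of error = z* · σ/√n
= 1.960 · 15.5/√269
= 1.960 · 15.5/16.4012
= 1.85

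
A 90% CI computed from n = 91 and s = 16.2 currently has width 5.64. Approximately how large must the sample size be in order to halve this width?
n ≈ 364

CI width ∝ 1/√n
To reduce width by factor 2, need √n to grow by 2 → need 2² = 4 times as many samples.

Current: n = 91, width = 5.64
New: n = 364, width ≈ 2.80

Width reduced by factor of 5.64/2.80 = 2.01.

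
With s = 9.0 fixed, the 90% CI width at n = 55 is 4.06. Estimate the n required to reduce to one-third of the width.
n ≈ 495

CI width ∝ 1/√n
To reduce width by factor 3, need √n to grow by 3 → need 3² = 9 times as many samples.

Current: n = 55, width = 4.06
New: n = 495, width ≈ 1.33

Width reduced by factor of 4.06/1.33 = 3.05.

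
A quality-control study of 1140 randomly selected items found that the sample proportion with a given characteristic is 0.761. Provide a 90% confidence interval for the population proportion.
(0.740, 0.782)

Proportion CI:
SE = √(p̂(1-p̂)/n) = √(0.761 · 0.239 / 1140) = 0.01263

z* = 1.645
Margin = z* · SE = 1.645 · 0.01263 = 0.0208

CI: 0.761 ± 0.0208 = (0.740, 0.782)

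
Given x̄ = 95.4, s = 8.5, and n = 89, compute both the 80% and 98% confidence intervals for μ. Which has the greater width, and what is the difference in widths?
98% CI is wider by 1.94

df = 88
80% CI: t* = 1.291, (94.24, 96.56), width = 2 · t* · s/√n = 2.33
98% CI: t* = 2.369, (93.27, 97.53), width = 2 · t* · s/√n = 4.27

The 98% CI is wider by 4.27 - 2.33 = 1.94.
Higher confidence requires a wider interval.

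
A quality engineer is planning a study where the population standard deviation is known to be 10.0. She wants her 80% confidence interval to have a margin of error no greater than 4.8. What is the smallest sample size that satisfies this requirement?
n ≥ 8

For margin E ≤ 4.8:
n ≥ (z* · σ / E)²
n ≥ (1.282 · 10.0 / 4.8)²
n ≥ 7.13

Minimum n = 8 (rounding up)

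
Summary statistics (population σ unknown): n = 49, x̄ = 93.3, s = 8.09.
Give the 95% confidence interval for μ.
(90.98, 95.62)

t-interval (σ unknown):
df = n - 1 = 48
t* = 2.011 for 95% confidence

Margin of error = t* · s/√n = 2.011 · 8.09/√49 = 2.32

CI: (90.98, 95.62)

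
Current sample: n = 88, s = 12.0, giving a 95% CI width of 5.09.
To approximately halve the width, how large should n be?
n ≈ 352

CI width ∝ 1/√n
To reduce width by factor 2, need √n to grow by 2 → need 2² = 4 times as many samples.

Current: n = 88, width = 5.09
New: n = 352, width ≈ 2.52

Width reduced by factor of 5.09/2.52 = 2.02.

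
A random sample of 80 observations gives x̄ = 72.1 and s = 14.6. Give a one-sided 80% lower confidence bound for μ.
μ ≥ 70.72

Lower bound (one-sided):
t* = 0.846 (one-sided for 80%)
Lower bound = x̄ - t* · s/√n = 72.1 - 0.846 · 14.6/√80 = 70.72

We are 80% confident that μ ≥ 70.72.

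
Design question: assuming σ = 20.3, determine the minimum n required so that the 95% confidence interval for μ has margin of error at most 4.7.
n ≥ 72

For margin E ≤ 4.7:
n ≥ (z* · σ / E)²
n ≥ (1.960 · 20.3 / 4.7)²
n ≥ 71.67

Minimum n = 72 (rounding up)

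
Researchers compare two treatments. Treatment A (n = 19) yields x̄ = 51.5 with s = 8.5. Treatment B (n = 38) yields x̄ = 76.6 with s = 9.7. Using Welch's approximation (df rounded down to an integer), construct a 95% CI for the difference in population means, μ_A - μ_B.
(-30.16, -20.04)

Difference: x̄₁ - x̄₂ = -25.10
SE = √(s₁²/n₁ + s₂²/n₂) = √(8.5²/19 + 9.7²/38) = 2.5057
df = 40.68 → 40 (Welch–Satterthwaite, rounded down)
t* = 2.021

CI: -25.10 ± 2.021 · 2.5057 = -25.10 ± 5.06 = (-30.16, -20.04)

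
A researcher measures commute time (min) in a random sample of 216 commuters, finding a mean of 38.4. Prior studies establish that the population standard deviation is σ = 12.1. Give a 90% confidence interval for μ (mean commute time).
(37.05, 39.75)

z-interval (σ known):
z* = 1.645 for 90% confidence

Margin of error = z* · σ/√n = 1.645 · 12.1/√216 = 1.35

CI: (38.4 - 1.35, 38.4 + 1.35) = (37.05, 39.75)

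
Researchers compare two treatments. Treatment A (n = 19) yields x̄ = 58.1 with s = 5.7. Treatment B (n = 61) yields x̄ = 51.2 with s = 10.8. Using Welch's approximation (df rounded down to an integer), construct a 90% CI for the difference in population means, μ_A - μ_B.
(3.72, 10.08)

Difference: x̄₁ - x̄₂ = 6.90
SE = √(s₁²/n₁ + s₂²/n₂) = √(5.7²/19 + 10.8²/61) = 1.9032
df = 58.73 → 58 (Welch–Satterthwaite, rounded down)
t* = 1.672

CI: 6.90 ± 1.672 · 1.9032 = 6.90 ± 3.18 = (3.72, 10.08)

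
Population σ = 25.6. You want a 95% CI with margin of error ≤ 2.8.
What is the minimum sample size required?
n ≥ 322

For margin E ≤ 2.8:
n ≥ (z* · σ / E)²
n ≥ (1.960 · 25.6 / 2.8)²
n ≥ 321.13

Minimum n = 322 (rounding up)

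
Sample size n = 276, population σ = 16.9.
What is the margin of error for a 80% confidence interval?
Margin of error = 1.30

Margin of error = z* · σ/√n
= 1.282 · 16.9/√276
= 1.282 · 16.9/16.6132
= 1.30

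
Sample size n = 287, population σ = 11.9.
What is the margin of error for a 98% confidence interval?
Margin of error = 1.63

Margin of error = z* · σ/√n
= 2.326 · 11.9/√287
= 2.326 · 11.9/16.9411
= 1.63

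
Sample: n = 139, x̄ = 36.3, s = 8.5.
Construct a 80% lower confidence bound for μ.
μ ≥ 35.69

Lower bound (one-sided):
t* = 0.844 (one-sided for 80%)
Lower bound = x̄ - t* · s/√n = 36.3 - 0.844 · 8.5/√139 = 35.69

We are 80% confident that μ ≥ 35.69.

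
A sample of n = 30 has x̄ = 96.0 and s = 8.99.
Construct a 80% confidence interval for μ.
(93.85, 98.15)

t-interval (σ unknown):
df = n - 1 = 29
t* = 1.311 for 80% confidence

Margin of error = t* · s/√n = 1.311 · 8.99/√30 = 2.15

CI: (93.85, 98.15)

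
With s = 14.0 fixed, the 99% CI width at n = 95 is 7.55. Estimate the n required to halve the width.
n ≈ 380

CI width ∝ 1/√n
To reduce width by factor 2, need √n to grow by 2 → need 2² = 4 times as many samples.

Current: n = 95, width = 7.55
New: n = 380, width ≈ 3.72

Width reduced by factor of 7.55/3.72 = 2.03.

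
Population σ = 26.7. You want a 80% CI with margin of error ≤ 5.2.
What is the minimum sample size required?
n ≥ 44

For margin E ≤ 5.2:
n ≥ (z* · σ / E)²
n ≥ (1.282 · 26.7 / 5.2)²
n ≥ 43.33

Minimum n = 44 (rounding up)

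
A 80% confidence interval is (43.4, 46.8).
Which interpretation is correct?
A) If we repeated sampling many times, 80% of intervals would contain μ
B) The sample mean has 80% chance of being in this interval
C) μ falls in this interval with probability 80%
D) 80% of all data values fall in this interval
A

A) Correct — this is the frequentist long-run coverage interpretation.
B) Wrong — x̄ is observed and sits in the interval by construction.
C) Wrong — μ is fixed; the randomness lives in the interval, not in μ.
D) Wrong — a CI is about the parameter μ, not individual data values.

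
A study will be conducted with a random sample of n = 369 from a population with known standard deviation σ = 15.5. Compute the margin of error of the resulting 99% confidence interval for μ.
Margin of error = 2.08

Margin of error = z* · σ/√n
= 2.576 · 15.5/√369
= 2.576 · 15.5/19.2094
= 2.08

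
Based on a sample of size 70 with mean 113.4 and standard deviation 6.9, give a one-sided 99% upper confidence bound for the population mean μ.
μ ≤ 115.36

Upper bound (one-sided):
t* = 2.382 (one-sided for 99%)
Upper bound = x̄ + t* · s/√n = 113.4 + 2.382 · 6.9/√70 = 115.36

We are 99% confident that μ ≤ 115.36.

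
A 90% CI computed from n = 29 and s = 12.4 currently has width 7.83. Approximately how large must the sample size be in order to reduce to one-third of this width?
n ≈ 261

CI width ∝ 1/√n
To reduce width by factor 3, need √n to grow by 3 → need 3² = 9 times as many samples.

Current: n = 29, width = 7.83
New: n = 261, width ≈ 2.53

Width reduced by factor of 7.83/2.53 = 3.09.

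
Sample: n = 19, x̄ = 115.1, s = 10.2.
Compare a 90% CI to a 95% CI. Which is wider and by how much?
95% CI is wider by 1.71

df = 18
90% CI: t* = 1.734, (111.04, 119.16), width = 2 · t* · s/√n = 8.12
95% CI: t* = 2.101, (110.18, 120.02), width = 2 · t* · s/√n = 9.83

The 95% CI is wider by 9.83 - 8.12 = 1.71.
Higher confidence requires a wider interval.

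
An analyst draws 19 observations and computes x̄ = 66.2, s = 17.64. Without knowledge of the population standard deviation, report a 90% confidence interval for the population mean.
(59.18, 73.22)

t-interval (σ unknown):
df = n - 1 = 18
t* = 1.734 for 90% confidence

Margin of error = t* · s/√n = 1.734 · 17.64/√19 = 7.02

CI: (59.18, 73.22)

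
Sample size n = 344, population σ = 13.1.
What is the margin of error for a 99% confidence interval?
Margin of error = 1.82

Margin of error = z* · σ/√n
= 2.576 · 13.1/√344
= 2.576 · 13.1/18.5472
= 1.82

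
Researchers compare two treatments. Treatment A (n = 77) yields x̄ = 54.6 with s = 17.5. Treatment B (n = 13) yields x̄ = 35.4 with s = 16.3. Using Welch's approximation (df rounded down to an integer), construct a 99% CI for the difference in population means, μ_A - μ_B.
(4.88, 33.52)

Difference: x̄₁ - x̄₂ = 19.20
SE = √(s₁²/n₁ + s₂²/n₂) = √(17.5²/77 + 16.3²/13) = 4.9412
df = 17.02 → 17 (Welch–Satterthwaite, rounded down)
t* = 2.898

CI: 19.20 ± 2.898 · 4.9412 = 19.20 ± 14.32 = (4.88, 33.52)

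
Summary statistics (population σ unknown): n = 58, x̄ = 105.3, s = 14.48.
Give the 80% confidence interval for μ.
(102.83, 107.77)

t-interval (σ unknown):
df = n - 1 = 57
t* = 1.297 for 80% confidence

Margin of error = t* · s/√n = 1.297 · 14.48/√58 = 2.47

CI: (102.83, 107.77)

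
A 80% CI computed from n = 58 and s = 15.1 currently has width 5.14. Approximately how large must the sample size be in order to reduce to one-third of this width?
n ≈ 522

CI width ∝ 1/√n
To reduce width by factor 3, need √n to grow by 3 → need 3² = 9 times as many samples.

Current: n = 58, width = 5.14
New: n = 522, width ≈ 1.70

Width reduced by factor of 5.14/1.70 = 3.02.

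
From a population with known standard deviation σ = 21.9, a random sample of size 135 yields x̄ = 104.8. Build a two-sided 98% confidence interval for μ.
(100.42, 109.18)

z-interval (σ known):
z* = 2.326 for 98% confidence

Margin of error = z* · σ/√n = 2.326 · 21.9/√135 = 4.38

CI: (104.8 - 4.38, 104.8 + 4.38) = (100.42, 109.18)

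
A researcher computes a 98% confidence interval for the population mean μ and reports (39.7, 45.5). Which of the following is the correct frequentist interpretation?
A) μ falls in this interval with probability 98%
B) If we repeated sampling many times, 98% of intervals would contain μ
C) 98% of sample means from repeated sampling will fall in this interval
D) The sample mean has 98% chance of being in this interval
B

A) Wrong — μ is fixed; the randomness lives in the interval, not in μ.
B) Correct — this is the frequentist long-run coverage interpretation.
C) Wrong — coverage applies to intervals containing μ, not to future x̄ values.
D) Wrong — x̄ is observed and sits in the interval by construction.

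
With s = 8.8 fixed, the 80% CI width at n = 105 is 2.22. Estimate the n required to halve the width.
n ≈ 420

CI width ∝ 1/√n
To reduce width by factor 2, need √n to grow by 2 → need 2² = 4 times as many samples.

Current: n = 105, width = 2.22
New: n = 420, width ≈ 1.10

Width reduced by factor of 2.22/1.10 = 2.02.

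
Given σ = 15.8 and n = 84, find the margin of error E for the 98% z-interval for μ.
Margin of error = 4.01

Margin of error = z* · σ/√n
= 2.326 · 15.8/√84
= 2.326 · 15.8/9.1652
= 4.01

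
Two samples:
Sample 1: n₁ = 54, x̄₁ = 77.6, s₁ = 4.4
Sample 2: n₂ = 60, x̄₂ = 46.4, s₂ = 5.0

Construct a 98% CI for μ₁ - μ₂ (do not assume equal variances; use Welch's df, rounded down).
(29.12, 33.28)

Difference: x̄₁ - x̄₂ = 31.20
SE = √(s₁²/n₁ + s₂²/n₂) = √(4.4²/54 + 5.0²/60) = 0.8804
df = 111.95 → 111 (Welch–Satterthwaite, rounded down)
t* = 2.360

CI: 31.20 ± 2.360 · 0.8804 = 31.20 ± 2.08 = (29.12, 33.28)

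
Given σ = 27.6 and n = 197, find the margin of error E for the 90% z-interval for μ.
Margin of error = 3.23

Margin of error = z* · σ/√n
= 1.645 · 27.6/√197
= 1.645 · 27.6/14.0357
= 3.23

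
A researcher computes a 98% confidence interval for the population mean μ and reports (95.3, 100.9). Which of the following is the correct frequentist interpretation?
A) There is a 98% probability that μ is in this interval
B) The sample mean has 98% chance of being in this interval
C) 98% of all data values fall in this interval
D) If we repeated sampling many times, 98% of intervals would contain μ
D

A) Wrong — μ is fixed; the randomness lives in the interval, not in μ.
B) Wrong — x̄ is observed and sits in the interval by construction.
C) Wrong — a CI is about the parameter μ, not individual data values.
D) Correct — this is the frequentist long-run coverage interpretation.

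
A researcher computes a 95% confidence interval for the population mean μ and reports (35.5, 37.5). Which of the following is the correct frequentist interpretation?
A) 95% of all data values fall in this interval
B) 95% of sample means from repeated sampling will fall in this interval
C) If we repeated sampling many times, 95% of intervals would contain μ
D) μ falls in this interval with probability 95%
C

A) Wrong — a CI is about the parameter μ, not individual data values.
B) Wrong — coverage applies to intervals containing μ, not to future x̄ values.
C) Correct — this is the frequentist long-run coverage interpretation.
D) Wrong — μ is fixed; the randomness lives in the interval, not in μ.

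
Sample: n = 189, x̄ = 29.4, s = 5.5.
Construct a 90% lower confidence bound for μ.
μ ≥ 28.89

Lower bound (one-sided):
t* = 1.286 (one-sided for 90%)
Lower bound = x̄ - t* · s/√n = 29.4 - 1.286 · 5.5/√189 = 28.89

We are 90% confident that μ ≥ 28.89.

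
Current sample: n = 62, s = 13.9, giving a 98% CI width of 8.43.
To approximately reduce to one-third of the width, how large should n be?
n ≈ 558

CI width ∝ 1/√n
To reduce width by factor 3, need √n to grow by 3 → need 3² = 9 times as many samples.

Current: n = 62, width = 8.43
New: n = 558, width ≈ 2.75

Width reduced by factor of 8.43/2.75 = 3.07.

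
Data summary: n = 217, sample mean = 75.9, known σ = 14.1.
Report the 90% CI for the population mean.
(74.33, 77.47)

z-interval (σ known):
z* = 1.645 for 90% confidence

Margin of error = z* · σ/√n = 1.645 · 14.1/√217 = 1.57

CI: (75.9 - 1.57, 75.9 + 1.57) = (74.33, 77.47)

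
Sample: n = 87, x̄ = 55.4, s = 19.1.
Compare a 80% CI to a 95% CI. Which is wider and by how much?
95% CI is wider by 2.85

df = 86
80% CI: t* = 1.291, (52.76, 58.04), width = 2 · t* · s/√n = 5.29
95% CI: t* = 1.988, (51.33, 59.47), width = 2 · t* · s/√n = 8.14

The 95% CI is wider by 8.14 - 5.29 = 2.85.
Higher confidence requires a wider interval.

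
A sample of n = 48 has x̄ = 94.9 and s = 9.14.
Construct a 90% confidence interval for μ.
(92.69, 97.11)

t-interval (σ unknown):
df = n - 1 = 47
t* = 1.678 for 90% confidence

Margin of error = t* · s/√n = 1.678 · 9.14/√48 = 2.21

CI: (92.69, 97.11)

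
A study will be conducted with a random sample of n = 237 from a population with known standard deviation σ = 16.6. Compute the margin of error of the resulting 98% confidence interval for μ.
Margin of error = 2.51

Margin of error = z* · σ/√n
= 2.326 · 16.6/√237
= 2.326 · 16.6/15.3948
= 2.51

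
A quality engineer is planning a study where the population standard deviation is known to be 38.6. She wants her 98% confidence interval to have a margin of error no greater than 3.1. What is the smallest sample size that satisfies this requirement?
n ≥ 839

For margin E ≤ 3.1:
n ≥ (z* · σ / E)²
n ≥ (2.326 · 38.6 / 3.1)²
n ≥ 838.82

Minimum n = 839 (rounding up)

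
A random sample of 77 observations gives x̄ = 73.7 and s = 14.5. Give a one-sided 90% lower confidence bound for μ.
μ ≥ 71.56

Lower bound (one-sided):
t* = 1.293 (one-sided for 90%)
Lower bound = x̄ - t* · s/√n = 73.7 - 1.293 · 14.5/√77 = 71.56

We are 90% confident that μ ≥ 71.56.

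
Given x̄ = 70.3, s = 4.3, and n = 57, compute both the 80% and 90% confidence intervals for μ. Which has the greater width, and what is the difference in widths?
90% CI is wider by 0.43

df = 56
80% CI: t* = 1.297, (69.56, 71.04), width = 2 · t* · s/√n = 1.48
90% CI: t* = 1.673, (69.35, 71.25), width = 2 · t* · s/√n = 1.91

The 90% CI is wider by 1.91 - 1.48 = 0.43.
Higher confidence requires a wider interval.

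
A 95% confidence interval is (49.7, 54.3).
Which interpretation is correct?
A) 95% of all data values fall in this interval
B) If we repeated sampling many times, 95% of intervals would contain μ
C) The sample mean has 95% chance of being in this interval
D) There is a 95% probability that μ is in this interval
B

A) Wrong — a CI is about the parameter μ, not individual data values.
B) Correct — this is the frequentist long-run coverage interpretation.
C) Wrong — x̄ is observed and sits in the interval by construction.
D) Wrong — μ is fixed; the randomness lives in the interval, not in μ.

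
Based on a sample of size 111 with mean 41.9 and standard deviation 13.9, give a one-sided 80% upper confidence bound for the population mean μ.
μ ≤ 43.01

Upper bound (one-sided):
t* = 0.845 (one-sided for 80%)
Upper bound = x̄ + t* · s/√n = 41.9 + 0.845 · 13.9/√111 = 43.01

We are 80% confident that μ ≤ 43.01.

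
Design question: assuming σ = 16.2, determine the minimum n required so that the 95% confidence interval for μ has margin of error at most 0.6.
n ≥ 2801

For margin E ≤ 0.6:
n ≥ (z* · σ / E)²
n ≥ (1.960 · 16.2 / 0.6)²
n ≥ 2800.53

Minimum n = 2801 (rounding up)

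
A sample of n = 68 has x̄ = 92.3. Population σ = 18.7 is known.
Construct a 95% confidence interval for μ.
(87.86, 96.74)

z-interval (σ known):
z* = 1.960 for 95% confidence

Margin of error = z* · σ/√n = 1.960 · 18.7/√68 = 4.44

CI: (92.3 - 4.44, 92.3 + 4.44) = (87.86, 96.74)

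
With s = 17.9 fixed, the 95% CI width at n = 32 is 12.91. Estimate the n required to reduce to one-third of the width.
n ≈ 288

CI width ∝ 1/√n
To reduce width by factor 3, need √n to grow by 3 → need 3² = 9 times as many samples.

Current: n = 32, width = 12.91
New: n = 288, width ≈ 4.15

Width reduced by factor of 12.91/4.15 = 3.11.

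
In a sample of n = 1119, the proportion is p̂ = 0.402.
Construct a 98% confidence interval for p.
(0.368, 0.436)

Proportion CI:
SE = √(p̂(1-p̂)/n) = √(0.402 · 0.598 / 1119) = 0.01466

z* = 2.326
Margin = z* · SE = 2.326 · 0.01466 = 0.0341

CI: 0.402 ± 0.0341 = (0.368, 0.436)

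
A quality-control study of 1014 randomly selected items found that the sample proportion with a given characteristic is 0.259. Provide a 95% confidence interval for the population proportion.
(0.232, 0.286)

Proportion CI:
SE = √(p̂(1-p̂)/n) = √(0.259 · 0.741 / 1014) = 0.01376

z* = 1.960
Margin = z* · SE = 1.960 · 0.01376 = 0.0270

CI: 0.259 ± 0.0270 = (0.232, 0.286)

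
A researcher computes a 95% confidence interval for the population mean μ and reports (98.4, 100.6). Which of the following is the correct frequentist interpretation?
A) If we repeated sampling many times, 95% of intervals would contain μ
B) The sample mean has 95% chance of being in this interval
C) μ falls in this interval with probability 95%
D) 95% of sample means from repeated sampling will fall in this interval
A

A) Correct — this is the frequentist long-run coverage interpretation.
B) Wrong — x̄ is observed and sits in the interval by construction.
C) Wrong — μ is fixed; the randomness lives in the interval, not in μ.
D) Wrong — coverage applies to intervals containing μ, not to future x̄ values.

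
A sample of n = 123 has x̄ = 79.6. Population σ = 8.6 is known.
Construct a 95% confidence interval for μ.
(78.08, 81.12)

z-interval (σ known):
z* = 1.960 for 95% confidence

Margin of error = z* · σ/√n = 1.960 · 8.6/√123 = 1.52

CI: (79.6 - 1.52, 79.6 + 1.52) = (78.08, 81.12)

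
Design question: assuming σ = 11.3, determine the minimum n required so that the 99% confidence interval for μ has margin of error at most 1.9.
n ≥ 235

For margin E ≤ 1.9:
n ≥ (z* · σ / E)²
n ≥ (2.576 · 11.3 / 1.9)²
n ≥ 234.72

Minimum n = 235 (rounding up)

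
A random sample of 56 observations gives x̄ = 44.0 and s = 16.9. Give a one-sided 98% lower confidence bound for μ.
μ ≥ 39.25

Lower bound (one-sided):
t* = 2.104 (one-sided for 98%)
Lower bound = x̄ - t* · s/√n = 44.0 - 2.104 · 16.9/√56 = 39.25

We are 98% confident that μ ≥ 39.25.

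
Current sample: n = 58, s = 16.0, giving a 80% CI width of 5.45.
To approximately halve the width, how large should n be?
n ≈ 232

CI width ∝ 1/√n
To reduce width by factor 2, need √n to grow by 2 → need 2² = 4 times as many samples.

Current: n = 58, width = 5.45
New: n = 232, width ≈ 2.70

Width reduced by factor of 5.45/2.70 = 2.02.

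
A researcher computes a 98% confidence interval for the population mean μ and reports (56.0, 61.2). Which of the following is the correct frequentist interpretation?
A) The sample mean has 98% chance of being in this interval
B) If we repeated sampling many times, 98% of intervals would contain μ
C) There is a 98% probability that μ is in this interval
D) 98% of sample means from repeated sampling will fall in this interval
B

A) Wrong — x̄ is observed and sits in the interval by construction.
B) Correct — this is the frequentist long-run coverage interpretation.
C) Wrong — μ is fixed; the randomness lives in the interval, not in μ.
D) Wrong — coverage applies to intervals containing μ, not to future x̄ values.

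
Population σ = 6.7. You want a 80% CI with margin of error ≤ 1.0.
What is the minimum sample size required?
n ≥ 74

For margin E ≤ 1.0:
n ≥ (z* · σ / E)²
n ≥ (1.282 · 6.7 / 1.0)²
n ≥ 73.78

Minimum n = 74 (rounding up)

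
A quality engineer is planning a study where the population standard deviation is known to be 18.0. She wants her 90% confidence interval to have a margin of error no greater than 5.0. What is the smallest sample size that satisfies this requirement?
n ≥ 36

For margin E ≤ 5.0:
n ≥ (z* · σ / E)²
n ≥ (1.645 · 18.0 / 5.0)²
n ≥ 35.07

Minimum n = 36 (rounding up)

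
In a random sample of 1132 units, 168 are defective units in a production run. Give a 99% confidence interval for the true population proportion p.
(0.121, 0.176)

Proportion CI:
p̂ = 168/1132 = 0.14841
SE = √(p̂(1-p̂)/n) = √(0.14841 · 0.85159 / 1132) = 0.01057

z* = 2.576
Margin = z* · SE = 2.576 · 0.01057 = 0.0272

CI: 0.14841 ± 0.0272 = (0.121, 0.176)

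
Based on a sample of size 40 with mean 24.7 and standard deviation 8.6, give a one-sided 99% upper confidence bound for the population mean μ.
μ ≤ 28.00

Upper bound (one-sided):
t* = 2.426 (one-sided for 99%)
Upper bound = x̄ + t* · s/√n = 24.7 + 2.426 · 8.6/√40 = 28.00

We are 99% confident that μ ≤ 28.00.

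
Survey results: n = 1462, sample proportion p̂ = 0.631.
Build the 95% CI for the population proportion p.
(0.606, 0.656)

Proportion CI:
SE = √(p̂(1-p̂)/n) = √(0.631 · 0.369 / 1462) = 0.01262

z* = 1.960
Margin = z* · SE = 1.960 · 0.01262 = 0.0247

CI: 0.631 ± 0.0247 = (0.606, 0.656)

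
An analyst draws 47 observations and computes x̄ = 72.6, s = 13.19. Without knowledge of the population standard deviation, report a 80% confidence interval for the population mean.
(70.10, 75.10)

t-interval (σ unknown):
df = n - 1 = 46
t* = 1.300 for 80% confidence

Margin of error = t* · s/√n = 1.300 · 13.19/√47 = 2.50

CI: (70.10, 75.10)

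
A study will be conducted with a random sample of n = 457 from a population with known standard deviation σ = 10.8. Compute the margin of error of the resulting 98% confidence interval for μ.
Margin of error = 1.18

Margin of error = z* · σ/√n
= 2.326 · 10.8/√457
= 2.326 · 10.8/21.3776
= 1.18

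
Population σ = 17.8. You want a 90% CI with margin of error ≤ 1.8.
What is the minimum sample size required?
n ≥ 265

For margin E ≤ 1.8:
n ≥ (z* · σ / E)²
n ≥ (1.645 · 17.8 / 1.8)²
n ≥ 264.62

Minimum n = 265 (rounding up)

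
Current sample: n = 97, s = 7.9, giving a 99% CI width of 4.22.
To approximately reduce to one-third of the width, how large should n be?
n ≈ 873

CI width ∝ 1/√n
To reduce width by factor 3, need √n to grow by 3 → need 3² = 9 times as many samples.

Current: n = 97, width = 4.22
New: n = 873, width ≈ 1.38

Width reduced by factor of 4.22/1.38 = 3.06.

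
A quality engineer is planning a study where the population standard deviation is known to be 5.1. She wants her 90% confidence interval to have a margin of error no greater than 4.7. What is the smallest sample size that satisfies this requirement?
n ≥ 4

For margin E ≤ 4.7:
n ≥ (z* · σ / E)²
n ≥ (1.645 · 5.1 / 4.7)²
n ≥ 3.19

Minimum n = 4 (rounding up)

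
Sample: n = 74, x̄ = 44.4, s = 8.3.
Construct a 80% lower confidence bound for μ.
μ ≥ 43.58

Lower bound (one-sided):
t* = 0.847 (one-sided for 80%)
Lower bound = x̄ - t* · s/√n = 44.4 - 0.847 · 8.3/√74 = 43.58

We are 80% confident that μ ≥ 43.58.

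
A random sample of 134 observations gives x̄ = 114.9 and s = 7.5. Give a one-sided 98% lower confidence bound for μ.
μ ≥ 113.56

Lower bound (one-sided):
t* = 2.074 (one-sided for 98%)
Lower bound = x̄ - t* · s/√n = 114.9 - 2.074 · 7.5/√134 = 113.56

We are 98% confident that μ ≥ 113.56.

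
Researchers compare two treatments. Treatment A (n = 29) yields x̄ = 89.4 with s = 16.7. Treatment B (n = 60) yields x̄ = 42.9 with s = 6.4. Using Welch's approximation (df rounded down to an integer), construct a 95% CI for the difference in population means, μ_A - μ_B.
(39.96, 53.04)

Difference: x̄₁ - x̄₂ = 46.50
SE = √(s₁²/n₁ + s₂²/n₂) = √(16.7²/29 + 6.4²/60) = 3.2093
df = 32.04 → 32 (Welch–Satterthwaite, rounded down)
t* = 2.037

CI: 46.50 ± 2.037 · 3.2093 = 46.50 ± 6.54 = (39.96, 53.04)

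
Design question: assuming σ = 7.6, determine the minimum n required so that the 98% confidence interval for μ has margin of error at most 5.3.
n ≥ 12

For margin E ≤ 5.3:
n ≥ (z* · σ / E)²
n ≥ (2.326 · 7.6 / 5.3)²
n ≥ 11.12

Minimum n = 12 (rounding up)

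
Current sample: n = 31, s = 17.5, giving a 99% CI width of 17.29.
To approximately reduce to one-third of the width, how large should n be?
n ≈ 279

CI width ∝ 1/√n
To reduce width by factor 3, need √n to grow by 3 → need 3² = 9 times as many samples.

Current: n = 31, width = 17.29
New: n = 279, width ≈ 5.44

Width reduced by factor of 17.29/5.44 = 3.18.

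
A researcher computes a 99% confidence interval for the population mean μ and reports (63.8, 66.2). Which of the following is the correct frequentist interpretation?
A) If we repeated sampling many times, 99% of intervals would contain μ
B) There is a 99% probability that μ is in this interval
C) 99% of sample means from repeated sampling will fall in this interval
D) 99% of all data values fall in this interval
A

A) Correct — this is the frequentist long-run coverage interpretation.
B) Wrong — μ is fixed; the randomness lives in the interval, not in μ.
C) Wrong — coverage applies to intervals containing μ, not to future x̄ values.
D) Wrong — a CI is about the parameter μ, not individual data values.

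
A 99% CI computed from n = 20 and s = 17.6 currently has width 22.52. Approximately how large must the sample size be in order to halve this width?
n ≈ 80

CI width ∝ 1/√n
To reduce width by factor 2, need √n to grow by 2 → need 2² = 4 times as many samples.

Current: n = 20, width = 22.52
New: n = 80, width ≈ 10.39

Width reduced by factor of 22.52/10.39 = 2.17.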